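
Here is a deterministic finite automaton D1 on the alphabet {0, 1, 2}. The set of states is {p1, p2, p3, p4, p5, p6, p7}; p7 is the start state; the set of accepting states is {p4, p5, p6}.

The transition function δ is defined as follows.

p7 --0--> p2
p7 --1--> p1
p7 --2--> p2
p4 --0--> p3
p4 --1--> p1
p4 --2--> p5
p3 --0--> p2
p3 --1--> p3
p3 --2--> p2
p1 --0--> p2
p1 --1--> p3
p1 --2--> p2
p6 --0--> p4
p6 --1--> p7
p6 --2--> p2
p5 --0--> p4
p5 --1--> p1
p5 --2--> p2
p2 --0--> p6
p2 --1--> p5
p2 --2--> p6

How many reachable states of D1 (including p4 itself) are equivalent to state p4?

1

Initial partition by acceptance: {p4,p5,p6} | {p1,p2,p3,p7}.
On input 0, block {p4,p5,p6} splits into {p5,p6} and {p4}.
On input 0, block {p1,p2,p3,p7} splits into {p1,p3,p7} and {p2}.
Stable partition: {p5,p6} | {p1,p3,p7} | {p4} | {p2} — 4 equivalence classes.
State p4 belongs to the block {p4}, which has 1 states.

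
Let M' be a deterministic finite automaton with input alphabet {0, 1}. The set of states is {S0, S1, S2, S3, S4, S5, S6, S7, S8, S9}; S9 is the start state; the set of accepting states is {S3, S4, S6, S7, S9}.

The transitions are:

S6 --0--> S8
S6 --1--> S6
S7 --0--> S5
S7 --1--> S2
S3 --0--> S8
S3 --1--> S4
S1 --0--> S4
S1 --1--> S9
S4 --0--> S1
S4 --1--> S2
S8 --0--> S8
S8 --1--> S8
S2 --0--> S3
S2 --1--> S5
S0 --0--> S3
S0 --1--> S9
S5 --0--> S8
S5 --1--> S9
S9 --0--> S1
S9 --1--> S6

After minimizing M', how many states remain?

Reachable states from the start: {S1,S2,S3,S4,S5,S6,S8,S9}. Unreachable: {S0,S7} — drop them.
Initial partition by acceptance: {S3,S4,S6,S9} | {S1,S2,S5,S8}.
Split {S3,S4,S6,S9} by δ(·,1) → {S3,S6,S9} and {S4}.
On input 1, block {S3,S6,S9} splits into {S6,S9} and {S3}.
Split {S1,S2,S5,S8} by δ(·,0) → {S5,S8} and {S1} and {S2}.
Refine {S6,S9} on symbol 0: members go to different blocks, giving {S6} and {S9}.
Refine {S5,S8} on symbol 1: members go to different blocks, giving {S5} and {S8}.
The partition is now stable with 8 blocks: {S6} | {S5} | {S4} | {S3} | {S1} | {S2} | {S9} | {S8}.

8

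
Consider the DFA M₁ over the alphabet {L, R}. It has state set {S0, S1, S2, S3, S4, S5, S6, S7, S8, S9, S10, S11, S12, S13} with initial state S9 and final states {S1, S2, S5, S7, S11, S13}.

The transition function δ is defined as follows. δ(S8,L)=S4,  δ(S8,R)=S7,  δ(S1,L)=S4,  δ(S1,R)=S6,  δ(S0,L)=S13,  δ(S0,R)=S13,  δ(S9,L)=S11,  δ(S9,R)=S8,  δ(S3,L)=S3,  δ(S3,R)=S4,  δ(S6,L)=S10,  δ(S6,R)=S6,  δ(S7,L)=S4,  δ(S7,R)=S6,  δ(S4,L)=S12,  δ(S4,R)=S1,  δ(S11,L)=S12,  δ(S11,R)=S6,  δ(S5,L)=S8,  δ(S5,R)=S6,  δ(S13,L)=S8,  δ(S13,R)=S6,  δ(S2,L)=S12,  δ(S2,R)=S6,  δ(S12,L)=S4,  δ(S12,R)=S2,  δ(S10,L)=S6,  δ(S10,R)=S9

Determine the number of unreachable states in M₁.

No path from S9 leads to S0, S3, S5, S13; the other 10 states are all reachable.

4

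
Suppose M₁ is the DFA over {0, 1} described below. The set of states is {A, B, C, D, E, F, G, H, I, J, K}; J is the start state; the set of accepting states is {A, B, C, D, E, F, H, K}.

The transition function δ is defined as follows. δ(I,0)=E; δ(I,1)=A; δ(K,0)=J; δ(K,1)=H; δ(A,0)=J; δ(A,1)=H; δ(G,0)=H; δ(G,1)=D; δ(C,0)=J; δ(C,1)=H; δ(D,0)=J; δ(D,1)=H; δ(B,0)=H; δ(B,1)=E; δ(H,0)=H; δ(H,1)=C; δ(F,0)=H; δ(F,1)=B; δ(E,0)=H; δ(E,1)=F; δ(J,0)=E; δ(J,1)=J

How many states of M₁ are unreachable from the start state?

BFS from J reaches {B, C, E, F, H, J}; the 5 state(s) A, D, G, I, K are never visited.

5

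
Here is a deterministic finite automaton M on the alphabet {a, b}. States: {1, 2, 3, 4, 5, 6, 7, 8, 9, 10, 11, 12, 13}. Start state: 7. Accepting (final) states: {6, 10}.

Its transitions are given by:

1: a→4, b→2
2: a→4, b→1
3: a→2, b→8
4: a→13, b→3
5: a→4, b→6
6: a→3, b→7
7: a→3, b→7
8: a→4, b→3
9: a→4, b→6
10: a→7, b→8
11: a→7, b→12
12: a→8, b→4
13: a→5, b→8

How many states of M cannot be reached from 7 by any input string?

4

BFS from 7 reaches {1, 2, 3, 4, 5, 6, 7, 8, 13}; the 4 state(s) 9, 10, 11, 12 are never visited.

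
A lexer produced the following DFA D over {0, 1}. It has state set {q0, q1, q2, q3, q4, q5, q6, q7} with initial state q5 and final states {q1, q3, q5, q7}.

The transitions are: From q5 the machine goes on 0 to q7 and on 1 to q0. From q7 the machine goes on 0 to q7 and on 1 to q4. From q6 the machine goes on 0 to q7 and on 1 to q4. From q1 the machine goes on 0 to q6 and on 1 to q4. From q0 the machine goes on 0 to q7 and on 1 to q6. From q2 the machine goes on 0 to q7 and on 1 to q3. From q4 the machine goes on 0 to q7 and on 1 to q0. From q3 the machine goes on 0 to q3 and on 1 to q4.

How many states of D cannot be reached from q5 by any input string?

3

Starting at q5 and following transitions, the reachable set is {q0, q4, q5, q6, q7}. That leaves q1, q2, q3 unreachable — 3 in total.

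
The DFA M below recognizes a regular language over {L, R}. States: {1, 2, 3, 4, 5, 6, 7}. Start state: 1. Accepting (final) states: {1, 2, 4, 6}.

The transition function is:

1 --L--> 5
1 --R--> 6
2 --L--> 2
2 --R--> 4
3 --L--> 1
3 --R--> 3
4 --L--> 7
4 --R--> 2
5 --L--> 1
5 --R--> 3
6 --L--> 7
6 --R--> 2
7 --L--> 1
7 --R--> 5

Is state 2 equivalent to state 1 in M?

No

Every state is reachable, so we keep all 7.
Start with accepting vs non-accepting: {1,2,4,6} | {3,5,7}.
On input L, block {1,2,4,6} splits into {1,4,6} and {2}.
On input R, block {1,4,6} splits into {4,6} and {1}.
The partition is now stable with 4 blocks: {4,6} | {3,5,7} | {2} | {1}.
2 and 1 end up in different blocks, so they are distinguishable. For instance, the string 'L' is accepted from only 2.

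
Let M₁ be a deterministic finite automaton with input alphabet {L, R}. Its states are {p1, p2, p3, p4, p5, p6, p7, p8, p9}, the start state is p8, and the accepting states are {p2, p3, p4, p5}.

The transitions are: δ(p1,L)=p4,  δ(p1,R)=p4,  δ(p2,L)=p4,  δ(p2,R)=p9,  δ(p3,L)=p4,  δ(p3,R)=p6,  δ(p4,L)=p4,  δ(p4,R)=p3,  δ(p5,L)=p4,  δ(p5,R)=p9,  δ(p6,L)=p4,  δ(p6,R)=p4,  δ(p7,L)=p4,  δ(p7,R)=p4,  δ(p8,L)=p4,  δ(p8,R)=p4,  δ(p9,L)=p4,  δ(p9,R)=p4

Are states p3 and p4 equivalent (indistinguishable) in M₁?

States {p1,p2,p5,p7,p9} cannot be reached from the start state, so discard them.
Initial partition by acceptance: {p3,p4} | {p6,p8}.
Refine {p3,p4} on symbol R: members go to different blocks, giving {p3} and {p4}.
Stable partition: {p3} | {p6,p8} | {p4} — 3 equivalence classes.
p3 and p4 end up in different blocks, so they are distinguishable. For instance, the string 'R' is accepted from only p4.

No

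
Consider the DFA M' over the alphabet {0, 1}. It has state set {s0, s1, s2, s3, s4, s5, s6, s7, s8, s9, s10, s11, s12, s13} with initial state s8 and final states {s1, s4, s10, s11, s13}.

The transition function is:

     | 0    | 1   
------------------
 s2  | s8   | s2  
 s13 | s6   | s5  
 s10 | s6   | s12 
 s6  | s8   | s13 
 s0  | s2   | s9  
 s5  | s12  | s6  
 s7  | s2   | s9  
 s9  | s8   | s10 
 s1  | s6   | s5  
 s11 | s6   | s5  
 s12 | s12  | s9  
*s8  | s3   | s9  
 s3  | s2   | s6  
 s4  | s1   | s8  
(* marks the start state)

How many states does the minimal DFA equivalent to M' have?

6

Reachable states from the start: {s2,s3,s5,s6,s8,s9,s10,s12,s13}. Unreachable: {s0,s1,s4,s7,s11} — drop them.
Start with accepting vs non-accepting: {s10,s13} | {s2,s3,s5,s6,s8,s9,s12}.
On input 1, block {s2,s3,s5,s6,s8,s9,s12} splits into {s2,s3,s5,s8,s12} and {s6,s9}.
On input 1, block {s2,s3,s5,s8,s12} splits into {s3,s5,s8,s12} and {s2}.
Split {s3,s5,s8,s12} by δ(·,0) → {s5,s8,s12} and {s3}.
On input 0, block {s5,s8,s12} splits into {s5,s12} and {s8}.
No further refinement is possible. Final partition (6 blocks): {s10,s13} | {s5,s12} | {s6,s9} | {s2} | {s3} | {s8}.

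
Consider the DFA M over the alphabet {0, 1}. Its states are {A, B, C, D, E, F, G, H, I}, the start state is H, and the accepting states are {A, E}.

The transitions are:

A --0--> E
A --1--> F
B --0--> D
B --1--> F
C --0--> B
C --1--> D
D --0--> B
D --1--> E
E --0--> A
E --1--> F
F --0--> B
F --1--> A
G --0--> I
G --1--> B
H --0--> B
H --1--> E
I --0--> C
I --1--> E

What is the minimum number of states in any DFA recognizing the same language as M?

First remove the unreachable states {C,G,I}; 6 states remain.
Initial partition by acceptance: {A,E} | {B,D,F,H}.
Refine {B,D,F,H} on symbol 1: members go to different blocks, giving {D,F,H} and {B}.
The partition is now stable with 3 blocks: {A,E} | {D,F,H} | {B}.

3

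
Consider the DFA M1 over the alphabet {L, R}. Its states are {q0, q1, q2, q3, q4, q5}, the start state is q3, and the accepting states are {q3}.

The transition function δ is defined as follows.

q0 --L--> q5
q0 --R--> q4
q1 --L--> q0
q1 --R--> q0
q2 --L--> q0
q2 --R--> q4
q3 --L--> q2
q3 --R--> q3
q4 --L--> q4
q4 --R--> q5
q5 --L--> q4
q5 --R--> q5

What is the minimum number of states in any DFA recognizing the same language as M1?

2

First remove the unreachable states {q1}; 5 states remain.
Start with accepting vs non-accepting: {q3} | {q0,q2,q4,q5}.
The partition is now stable with 2 blocks: {q3} | {q0,q2,q4,q5}.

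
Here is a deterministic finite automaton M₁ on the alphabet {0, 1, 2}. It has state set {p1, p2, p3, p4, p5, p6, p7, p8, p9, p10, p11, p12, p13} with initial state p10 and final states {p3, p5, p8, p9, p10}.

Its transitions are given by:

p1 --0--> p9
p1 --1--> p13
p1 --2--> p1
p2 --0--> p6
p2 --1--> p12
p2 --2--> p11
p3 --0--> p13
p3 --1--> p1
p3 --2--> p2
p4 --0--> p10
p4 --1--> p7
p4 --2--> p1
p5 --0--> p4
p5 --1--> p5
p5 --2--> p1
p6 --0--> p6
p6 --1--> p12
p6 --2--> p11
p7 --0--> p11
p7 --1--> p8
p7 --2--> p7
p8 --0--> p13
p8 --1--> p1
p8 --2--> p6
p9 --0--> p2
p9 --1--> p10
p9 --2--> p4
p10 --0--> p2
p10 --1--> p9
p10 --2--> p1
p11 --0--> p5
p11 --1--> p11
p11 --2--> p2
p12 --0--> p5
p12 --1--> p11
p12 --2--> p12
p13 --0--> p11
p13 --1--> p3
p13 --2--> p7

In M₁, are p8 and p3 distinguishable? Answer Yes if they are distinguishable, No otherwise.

P0 = {p3,p5,p8,p9,p10} | {p1,p2,p4,p6,p7,p11,p12,p13}.
Refine {p3,p5,p8,p9,p10} on symbol 1: members go to different blocks, giving {p5,p9,p10} and {p3,p8}.
On input 0, block {p1,p2,p4,p6,p7,p11,p12,p13} splits into {p1,p4,p11,p12} and {p2,p6,p7,p13}.
Split {p5,p9,p10} by δ(·,0) → {p9,p10} and {p5}.
On input 0, block {p1,p4,p11,p12} splits into {p1,p4} and {p11,p12}.
On input 0, block {p2,p6,p7,p13} splits into {p2,p6} and {p7,p13}.
Split {p11,p12} by δ(·,2) → {p11} and {p12}.
No further refinement is possible. Final partition (8 blocks): {p9,p10} | {p1,p4} | {p3,p8} | {p2,p6} | {p5} | {p11} | {p7,p13} | {p12}.
p8 and p3 lie in the same block of the stable partition, so they are equivalent — no string distinguishes them.

No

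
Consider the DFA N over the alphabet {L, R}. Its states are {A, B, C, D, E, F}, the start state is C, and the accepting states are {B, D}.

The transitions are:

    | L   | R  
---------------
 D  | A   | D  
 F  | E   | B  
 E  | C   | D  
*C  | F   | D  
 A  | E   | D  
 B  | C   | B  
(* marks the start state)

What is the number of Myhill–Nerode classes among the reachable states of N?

Every state is reachable, so we keep all 6.
Initial partition by acceptance: {B,D} | {A,C,E,F}.
The partition is now stable with 2 blocks: {B,D} | {A,C,E,F}.

2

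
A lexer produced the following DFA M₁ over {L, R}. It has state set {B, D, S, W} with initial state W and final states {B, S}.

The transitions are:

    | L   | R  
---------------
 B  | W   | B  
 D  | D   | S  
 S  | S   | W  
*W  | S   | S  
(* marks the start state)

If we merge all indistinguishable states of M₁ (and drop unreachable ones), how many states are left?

2

First remove the unreachable states {B,D}; 2 states remain.
Initial partition by acceptance: {S} | {W}.
Stable partition: {S} | {W} — 2 equivalence classes.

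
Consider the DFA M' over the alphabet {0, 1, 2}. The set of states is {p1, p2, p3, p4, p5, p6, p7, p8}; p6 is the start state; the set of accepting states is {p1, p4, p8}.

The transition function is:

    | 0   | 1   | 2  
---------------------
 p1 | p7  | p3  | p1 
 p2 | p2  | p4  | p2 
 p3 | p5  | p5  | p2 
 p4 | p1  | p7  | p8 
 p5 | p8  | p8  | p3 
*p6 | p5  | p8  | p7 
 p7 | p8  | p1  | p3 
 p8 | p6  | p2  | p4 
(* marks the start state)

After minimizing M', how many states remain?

P0 = {p1,p4,p8} | {p2,p3,p5,p6,p7}.
On input 0, block {p1,p4,p8} splits into {p1,p8} and {p4}.
Split {p1,p8} by δ(·,2) → {p1} and {p8}.
Split {p2,p3,p5,p6,p7} by δ(·,0) → {p2,p3,p6} and {p5,p7}.
Split {p2,p3,p6} by δ(·,0) → {p3,p6} and {p2}.
Refine {p3,p6} on symbol 1: members go to different blocks, giving {p3} and {p6}.
Refine {p5,p7} on symbol 1: members go to different blocks, giving {p5} and {p7}.
The partition is now stable with 8 blocks: {p1} | {p3} | {p4} | {p8} | {p5} | {p2} | {p6} | {p7}.

8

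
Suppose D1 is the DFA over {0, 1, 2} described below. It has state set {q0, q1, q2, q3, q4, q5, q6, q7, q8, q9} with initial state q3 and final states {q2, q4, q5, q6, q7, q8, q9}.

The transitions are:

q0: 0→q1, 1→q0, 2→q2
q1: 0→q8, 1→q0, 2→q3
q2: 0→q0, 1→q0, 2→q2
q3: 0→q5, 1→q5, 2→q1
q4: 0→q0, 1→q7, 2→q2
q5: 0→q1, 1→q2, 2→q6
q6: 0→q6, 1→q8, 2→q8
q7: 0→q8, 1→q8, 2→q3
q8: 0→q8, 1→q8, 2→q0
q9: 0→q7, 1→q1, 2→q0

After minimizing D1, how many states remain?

States {q4,q7,q9} cannot be reached from the start state, so discard them.
Start with accepting vs non-accepting: {q2,q5,q6,q8} | {q0,q1,q3}.
Refine {q2,q5,q6,q8} on symbol 0: members go to different blocks, giving {q2,q5} and {q6,q8}.
On input 1, block {q2,q5} splits into {q2} and {q5}.
On input 0, block {q0,q1,q3} splits into {q0} and {q1} and {q3}.
On input 2, block {q6,q8} splits into {q6} and {q8}.
The partition is now stable with 7 blocks: {q2} | {q0} | {q6} | {q5} | {q1} | {q3} | {q8}.

7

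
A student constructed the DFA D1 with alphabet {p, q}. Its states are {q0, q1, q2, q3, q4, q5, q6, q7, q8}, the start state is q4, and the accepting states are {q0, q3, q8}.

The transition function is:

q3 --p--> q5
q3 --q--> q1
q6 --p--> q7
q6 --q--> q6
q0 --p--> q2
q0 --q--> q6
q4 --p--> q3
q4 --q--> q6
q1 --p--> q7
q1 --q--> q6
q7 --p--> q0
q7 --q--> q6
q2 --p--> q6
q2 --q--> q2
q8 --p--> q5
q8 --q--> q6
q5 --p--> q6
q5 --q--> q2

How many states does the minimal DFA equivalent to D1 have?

4

States {q8} cannot be reached from the start state, so discard them.
P0 = {q0,q3} | {q1,q2,q4,q5,q6,q7}.
Refine {q1,q2,q4,q5,q6,q7} on symbol p: members go to different blocks, giving {q1,q2,q5,q6} and {q4,q7}.
Refine {q1,q2,q5,q6} on symbol p: members go to different blocks, giving {q1,q6} and {q2,q5}.
The partition is now stable with 4 blocks: {q0,q3} | {q1,q6} | {q4,q7} | {q2,q5}.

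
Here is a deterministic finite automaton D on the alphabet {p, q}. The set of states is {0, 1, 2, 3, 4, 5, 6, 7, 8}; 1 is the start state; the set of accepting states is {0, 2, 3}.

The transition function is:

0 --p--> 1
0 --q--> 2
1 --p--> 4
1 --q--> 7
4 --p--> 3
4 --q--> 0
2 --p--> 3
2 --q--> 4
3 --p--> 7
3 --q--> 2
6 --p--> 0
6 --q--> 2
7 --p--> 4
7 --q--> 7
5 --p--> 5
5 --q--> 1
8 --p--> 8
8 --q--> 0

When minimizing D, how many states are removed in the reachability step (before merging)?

Starting at 1 and following transitions, the reachable set is {0, 1, 2, 3, 4, 7}. That leaves 5, 6, 8 unreachable — 3 in total.

3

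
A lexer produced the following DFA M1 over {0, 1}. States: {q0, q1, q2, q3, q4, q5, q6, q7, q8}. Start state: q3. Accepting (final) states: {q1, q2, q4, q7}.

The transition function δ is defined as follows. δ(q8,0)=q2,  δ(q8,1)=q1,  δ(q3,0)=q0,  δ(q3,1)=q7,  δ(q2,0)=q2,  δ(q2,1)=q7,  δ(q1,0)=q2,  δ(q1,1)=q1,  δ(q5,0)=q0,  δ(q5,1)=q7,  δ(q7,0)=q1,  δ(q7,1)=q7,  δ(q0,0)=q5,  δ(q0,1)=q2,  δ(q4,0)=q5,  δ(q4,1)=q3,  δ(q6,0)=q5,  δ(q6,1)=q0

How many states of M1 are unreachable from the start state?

3

No path from q3 leads to q4, q6, q8; the other 6 states are all reachable.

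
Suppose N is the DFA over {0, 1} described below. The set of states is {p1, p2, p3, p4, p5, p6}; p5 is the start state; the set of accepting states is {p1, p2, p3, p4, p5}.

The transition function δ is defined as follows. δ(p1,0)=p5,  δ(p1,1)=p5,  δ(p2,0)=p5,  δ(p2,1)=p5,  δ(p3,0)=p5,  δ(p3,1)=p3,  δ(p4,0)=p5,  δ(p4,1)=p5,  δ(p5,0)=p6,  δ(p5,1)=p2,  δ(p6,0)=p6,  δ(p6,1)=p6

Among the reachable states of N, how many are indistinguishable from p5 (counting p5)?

Reachable states from the start: {p2,p5,p6}. Unreachable: {p1,p3,p4} — drop them.
Initial partition by acceptance: {p2,p5} | {p6}.
Split {p2,p5} by δ(·,0) → {p2} and {p5}.
No further refinement is possible. Final partition (3 blocks): {p2} | {p6} | {p5}.
State p5 belongs to the block {p5}, which has 1 states.

1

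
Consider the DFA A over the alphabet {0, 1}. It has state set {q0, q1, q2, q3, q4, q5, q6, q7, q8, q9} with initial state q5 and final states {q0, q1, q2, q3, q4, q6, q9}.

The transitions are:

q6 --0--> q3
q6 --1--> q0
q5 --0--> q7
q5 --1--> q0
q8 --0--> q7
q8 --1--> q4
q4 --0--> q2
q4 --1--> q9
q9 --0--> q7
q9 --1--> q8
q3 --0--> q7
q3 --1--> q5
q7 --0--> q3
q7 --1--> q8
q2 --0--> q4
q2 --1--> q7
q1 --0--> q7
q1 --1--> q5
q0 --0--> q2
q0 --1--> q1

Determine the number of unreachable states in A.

No path from q5 leads to q6; the other 9 states are all reachable.

1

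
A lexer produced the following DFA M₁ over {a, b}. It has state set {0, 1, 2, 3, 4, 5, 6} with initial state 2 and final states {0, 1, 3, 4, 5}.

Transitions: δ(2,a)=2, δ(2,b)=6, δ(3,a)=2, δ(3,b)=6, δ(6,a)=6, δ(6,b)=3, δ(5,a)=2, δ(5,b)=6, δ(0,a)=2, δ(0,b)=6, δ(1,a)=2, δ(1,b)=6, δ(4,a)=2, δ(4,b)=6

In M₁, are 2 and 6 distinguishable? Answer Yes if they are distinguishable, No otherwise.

First remove the unreachable states {0,1,4,5}; 3 states remain.
Initial partition by acceptance: {3} | {2,6}.
On input b, block {2,6} splits into {2} and {6}.
Stable partition: {3} | {2} | {6} — 3 equivalence classes.
2 and 6 end up in different blocks, so they are distinguishable. For instance, the string 'b' is accepted from only 6.

Yes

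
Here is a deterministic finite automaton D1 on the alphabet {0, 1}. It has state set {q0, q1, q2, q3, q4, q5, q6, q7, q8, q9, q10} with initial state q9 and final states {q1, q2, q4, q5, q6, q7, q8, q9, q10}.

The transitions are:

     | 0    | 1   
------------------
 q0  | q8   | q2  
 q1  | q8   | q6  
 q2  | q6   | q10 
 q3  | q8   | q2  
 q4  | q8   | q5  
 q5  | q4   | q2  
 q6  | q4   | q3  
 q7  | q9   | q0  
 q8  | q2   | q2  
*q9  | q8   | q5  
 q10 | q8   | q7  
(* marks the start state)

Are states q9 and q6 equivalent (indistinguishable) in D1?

No

States {q1} cannot be reached from the start state, so discard them.
Initial partition by acceptance: {q2,q4,q5,q6,q7,q8,q9,q10} | {q0,q3}.
Refine {q2,q4,q5,q6,q7,q8,q9,q10} on symbol 1: members go to different blocks, giving {q2,q4,q5,q8,q9,q10} and {q6,q7}.
Split {q2,q4,q5,q8,q9,q10} by δ(·,0) → {q4,q5,q8,q9,q10} and {q2}.
Split {q4,q5,q8,q9,q10} by δ(·,0) → {q4,q5,q9,q10} and {q8}.
Split {q4,q5,q9,q10} by δ(·,0) → {q4,q9,q10} and {q5}.
Refine {q4,q9,q10} on symbol 1: members go to different blocks, giving {q4,q9} and {q10}.
Stable partition: {q4,q9} | {q0,q3} | {q6,q7} | {q2} | {q8} | {q5} | {q10} — 7 equivalence classes.
q9 and q6 end up in different blocks, so they are distinguishable. For instance, the string '1' is accepted from only q9.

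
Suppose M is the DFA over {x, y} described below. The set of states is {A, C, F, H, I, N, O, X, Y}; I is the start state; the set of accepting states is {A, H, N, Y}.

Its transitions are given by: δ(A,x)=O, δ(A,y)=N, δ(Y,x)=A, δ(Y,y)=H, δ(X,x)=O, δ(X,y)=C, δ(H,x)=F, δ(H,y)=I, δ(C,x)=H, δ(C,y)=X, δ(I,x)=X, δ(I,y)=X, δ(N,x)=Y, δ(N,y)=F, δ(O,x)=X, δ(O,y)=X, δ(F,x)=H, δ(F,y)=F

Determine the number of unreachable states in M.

3

No path from I leads to A, N, Y; the other 6 states are all reachable.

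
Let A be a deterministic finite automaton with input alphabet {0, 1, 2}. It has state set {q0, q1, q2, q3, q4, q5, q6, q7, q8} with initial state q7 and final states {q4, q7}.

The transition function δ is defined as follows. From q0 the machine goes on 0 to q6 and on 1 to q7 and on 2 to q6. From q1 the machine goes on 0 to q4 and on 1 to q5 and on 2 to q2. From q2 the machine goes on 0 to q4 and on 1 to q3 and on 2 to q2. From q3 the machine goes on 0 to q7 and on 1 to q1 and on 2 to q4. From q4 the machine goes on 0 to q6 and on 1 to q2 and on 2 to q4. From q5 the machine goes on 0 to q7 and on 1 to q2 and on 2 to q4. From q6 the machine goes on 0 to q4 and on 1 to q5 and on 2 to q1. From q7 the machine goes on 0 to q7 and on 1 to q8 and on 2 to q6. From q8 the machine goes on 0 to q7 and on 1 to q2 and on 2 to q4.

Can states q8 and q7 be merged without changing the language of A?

No

States {q0} cannot be reached from the start state, so discard them.
Initial partition by acceptance: {q4,q7} | {q1,q2,q3,q5,q6,q8}.
Refine {q4,q7} on symbol 0: members go to different blocks, giving {q4} and {q7}.
Split {q1,q2,q3,q5,q6,q8} by δ(·,0) → {q1,q2,q6} and {q3,q5,q8}.
Stable partition: {q4} | {q1,q2,q6} | {q7} | {q3,q5,q8} — 4 equivalence classes.
q8 and q7 end up in different blocks, so they are distinguishable. For instance, the string 'ε' is accepted from only q7.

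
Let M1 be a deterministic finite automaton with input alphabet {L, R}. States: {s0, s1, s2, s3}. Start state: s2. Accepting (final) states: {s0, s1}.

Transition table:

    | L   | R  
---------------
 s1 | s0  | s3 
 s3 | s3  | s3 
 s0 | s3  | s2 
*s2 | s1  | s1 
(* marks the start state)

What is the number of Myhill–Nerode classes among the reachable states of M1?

Start with accepting vs non-accepting: {s0,s1} | {s2,s3}.
Refine {s0,s1} on symbol L: members go to different blocks, giving {s0} and {s1}.
Refine {s2,s3} on symbol L: members go to different blocks, giving {s2} and {s3}.
The partition is now stable with 4 blocks: {s0} | {s2} | {s1} | {s3}.

4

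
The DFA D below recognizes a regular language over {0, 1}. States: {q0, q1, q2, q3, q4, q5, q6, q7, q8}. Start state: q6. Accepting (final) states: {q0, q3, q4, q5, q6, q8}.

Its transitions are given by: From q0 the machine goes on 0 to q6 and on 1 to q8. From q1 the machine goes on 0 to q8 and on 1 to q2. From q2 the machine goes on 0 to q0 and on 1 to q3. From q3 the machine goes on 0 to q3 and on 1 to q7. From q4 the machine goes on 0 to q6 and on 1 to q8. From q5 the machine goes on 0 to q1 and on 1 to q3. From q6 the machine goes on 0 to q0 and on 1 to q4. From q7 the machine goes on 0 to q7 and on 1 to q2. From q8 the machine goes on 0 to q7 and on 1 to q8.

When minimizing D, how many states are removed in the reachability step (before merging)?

No path from q6 leads to q1, q5; the other 7 states are all reachable.

2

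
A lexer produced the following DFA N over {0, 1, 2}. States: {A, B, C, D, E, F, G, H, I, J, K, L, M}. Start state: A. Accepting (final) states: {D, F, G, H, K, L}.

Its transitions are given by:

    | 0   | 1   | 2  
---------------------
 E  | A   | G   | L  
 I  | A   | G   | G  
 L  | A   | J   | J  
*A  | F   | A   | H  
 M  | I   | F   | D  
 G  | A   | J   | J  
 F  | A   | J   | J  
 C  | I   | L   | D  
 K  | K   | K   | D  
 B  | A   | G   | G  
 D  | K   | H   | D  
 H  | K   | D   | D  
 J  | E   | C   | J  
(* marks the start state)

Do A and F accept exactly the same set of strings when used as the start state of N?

No

States {B,M} cannot be reached from the start state, so discard them.
P0 = {D,F,G,H,K,L} | {A,C,E,I,J}.
Split {D,F,G,H,K,L} by δ(·,0) → {D,H,K} and {F,G,L}.
Split {A,C,E,I,J} by δ(·,0) → {C,E,I,J} and {A}.
On input 0, block {C,E,I,J} splits into {C,J} and {E,I}.
On input 1, block {C,J} splits into {C} and {J}.
Stable partition: {D,H,K} | {C} | {F,G,L} | {A} | {E,I} | {J} — 6 equivalence classes.
A and F end up in different blocks, so they are distinguishable. For instance, the string 'ε' is accepted from only F.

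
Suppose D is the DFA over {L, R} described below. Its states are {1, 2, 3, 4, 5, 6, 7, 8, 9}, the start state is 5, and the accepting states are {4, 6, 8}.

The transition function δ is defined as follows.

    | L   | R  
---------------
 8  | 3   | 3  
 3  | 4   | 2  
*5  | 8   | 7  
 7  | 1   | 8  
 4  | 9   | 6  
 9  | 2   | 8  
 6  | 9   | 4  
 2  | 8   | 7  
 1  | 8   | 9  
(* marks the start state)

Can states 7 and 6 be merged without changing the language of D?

No

Start with accepting vs non-accepting: {4,6,8} | {1,2,3,5,7,9}.
On input R, block {4,6,8} splits into {4,6} and {8}.
On input L, block {1,2,3,5,7,9} splits into {1,2,5} and {7,9} and {3}.
No further refinement is possible. Final partition (5 blocks): {4,6} | {1,2,5} | {8} | {7,9} | {3}.
7 and 6 end up in different blocks, so they are distinguishable. For instance, the string 'ε' is accepted from only 6.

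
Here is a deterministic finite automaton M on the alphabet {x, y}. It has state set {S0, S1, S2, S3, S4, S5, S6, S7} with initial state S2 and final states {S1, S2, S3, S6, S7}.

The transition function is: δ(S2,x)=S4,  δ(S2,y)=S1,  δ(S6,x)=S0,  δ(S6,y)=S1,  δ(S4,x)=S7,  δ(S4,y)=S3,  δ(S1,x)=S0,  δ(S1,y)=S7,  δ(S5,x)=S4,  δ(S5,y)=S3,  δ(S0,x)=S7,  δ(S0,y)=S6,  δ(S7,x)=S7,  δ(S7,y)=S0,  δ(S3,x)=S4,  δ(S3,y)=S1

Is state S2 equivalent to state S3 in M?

Reachable states from the start: {S0,S1,S2,S3,S4,S6,S7}. Unreachable: {S5} — drop them.
P0 = {S1,S2,S3,S6,S7} | {S0,S4}.
On input x, block {S1,S2,S3,S6,S7} splits into {S1,S2,S3,S6} and {S7}.
On input y, block {S1,S2,S3,S6} splits into {S2,S3,S6} and {S1}.
The partition is now stable with 4 blocks: {S2,S3,S6} | {S0,S4} | {S7} | {S1}.
S2 and S3 lie in the same block of the stable partition, so they are equivalent — no string distinguishes them.

Yes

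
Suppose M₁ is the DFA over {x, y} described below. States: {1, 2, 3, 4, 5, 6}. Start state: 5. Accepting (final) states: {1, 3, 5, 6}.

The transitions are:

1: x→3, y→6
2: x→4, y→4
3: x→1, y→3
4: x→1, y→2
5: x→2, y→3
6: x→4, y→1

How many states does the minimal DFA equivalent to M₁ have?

All states are reachable from the start state.
Initial partition by acceptance: {1,3,5,6} | {2,4}.
Split {1,3,5,6} by δ(·,x) → {1,3} and {5,6}.
Split {1,3} by δ(·,y) → {1} and {3}.
On input x, block {2,4} splits into {2} and {4}.
On input x, block {5,6} splits into {5} and {6}.
No further refinement is possible. Final partition (6 blocks): {1} | {2} | {5} | {3} | {4} | {6}.

6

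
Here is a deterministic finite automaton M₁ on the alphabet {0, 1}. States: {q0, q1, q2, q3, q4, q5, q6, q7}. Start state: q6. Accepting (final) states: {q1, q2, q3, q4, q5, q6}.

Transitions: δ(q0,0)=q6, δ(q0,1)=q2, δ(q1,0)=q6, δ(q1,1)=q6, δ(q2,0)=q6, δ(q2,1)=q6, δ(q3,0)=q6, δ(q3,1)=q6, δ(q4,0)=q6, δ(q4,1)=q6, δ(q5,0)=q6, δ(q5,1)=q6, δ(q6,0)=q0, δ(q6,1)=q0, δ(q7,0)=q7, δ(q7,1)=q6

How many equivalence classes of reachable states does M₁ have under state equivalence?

States {q1,q3,q4,q5,q7} cannot be reached from the start state, so discard them.
P0 = {q2,q6} | {q0}.
Split {q2,q6} by δ(·,0) → {q2} and {q6}.
The partition is now stable with 3 blocks: {q2} | {q0} | {q6}.

3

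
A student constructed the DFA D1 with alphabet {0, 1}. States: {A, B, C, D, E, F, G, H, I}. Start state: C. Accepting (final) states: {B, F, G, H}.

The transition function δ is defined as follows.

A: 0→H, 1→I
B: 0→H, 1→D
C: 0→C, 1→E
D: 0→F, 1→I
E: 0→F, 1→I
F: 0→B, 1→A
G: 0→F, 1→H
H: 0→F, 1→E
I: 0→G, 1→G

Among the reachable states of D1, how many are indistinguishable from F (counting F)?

3

Initial partition by acceptance: {B,F,G,H} | {A,C,D,E,I}.
Refine {B,F,G,H} on symbol 1: members go to different blocks, giving {B,F,H} and {G}.
On input 0, block {A,C,D,E,I} splits into {A,D,E} and {C} and {I}.
Stable partition: {B,F,H} | {A,D,E} | {G} | {C} | {I} — 5 equivalence classes.
State F belongs to the block {B,F,H}, which has 3 states.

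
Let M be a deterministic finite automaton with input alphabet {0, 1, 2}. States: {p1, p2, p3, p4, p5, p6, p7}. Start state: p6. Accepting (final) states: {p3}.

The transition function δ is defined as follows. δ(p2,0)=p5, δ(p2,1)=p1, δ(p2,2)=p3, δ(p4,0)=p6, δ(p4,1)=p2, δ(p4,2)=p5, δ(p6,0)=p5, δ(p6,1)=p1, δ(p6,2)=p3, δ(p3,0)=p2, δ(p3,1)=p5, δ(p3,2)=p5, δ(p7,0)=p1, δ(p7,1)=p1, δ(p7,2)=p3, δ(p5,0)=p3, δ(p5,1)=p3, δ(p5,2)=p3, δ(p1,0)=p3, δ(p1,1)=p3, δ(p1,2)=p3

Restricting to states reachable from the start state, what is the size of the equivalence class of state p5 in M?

2

States {p4,p7} cannot be reached from the start state, so discard them.
Initial partition by acceptance: {p3} | {p1,p2,p5,p6}.
Split {p1,p2,p5,p6} by δ(·,0) → {p1,p5} and {p2,p6}.
Stable partition: {p3} | {p1,p5} | {p2,p6} — 3 equivalence classes.
The equivalence class containing p5 is {p1,p5}, of size 2.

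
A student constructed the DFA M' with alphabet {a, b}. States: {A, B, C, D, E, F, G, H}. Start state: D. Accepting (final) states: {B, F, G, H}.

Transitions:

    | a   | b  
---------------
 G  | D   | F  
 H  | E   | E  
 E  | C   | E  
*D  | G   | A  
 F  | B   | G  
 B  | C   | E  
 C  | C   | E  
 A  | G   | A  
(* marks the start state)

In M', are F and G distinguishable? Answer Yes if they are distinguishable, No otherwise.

Yes

States {H} cannot be reached from the start state, so discard them.
P0 = {B,F,G} | {A,C,D,E}.
On input a, block {B,F,G} splits into {B,G} and {F}.
Refine {B,G} on symbol b: members go to different blocks, giving {B} and {G}.
Split {A,C,D,E} by δ(·,a) → {A,D} and {C,E}.
The partition is now stable with 5 blocks: {B} | {A,D} | {F} | {G} | {C,E}.
F and G end up in different blocks, so they are distinguishable. For instance, the string 'a' is accepted from only F.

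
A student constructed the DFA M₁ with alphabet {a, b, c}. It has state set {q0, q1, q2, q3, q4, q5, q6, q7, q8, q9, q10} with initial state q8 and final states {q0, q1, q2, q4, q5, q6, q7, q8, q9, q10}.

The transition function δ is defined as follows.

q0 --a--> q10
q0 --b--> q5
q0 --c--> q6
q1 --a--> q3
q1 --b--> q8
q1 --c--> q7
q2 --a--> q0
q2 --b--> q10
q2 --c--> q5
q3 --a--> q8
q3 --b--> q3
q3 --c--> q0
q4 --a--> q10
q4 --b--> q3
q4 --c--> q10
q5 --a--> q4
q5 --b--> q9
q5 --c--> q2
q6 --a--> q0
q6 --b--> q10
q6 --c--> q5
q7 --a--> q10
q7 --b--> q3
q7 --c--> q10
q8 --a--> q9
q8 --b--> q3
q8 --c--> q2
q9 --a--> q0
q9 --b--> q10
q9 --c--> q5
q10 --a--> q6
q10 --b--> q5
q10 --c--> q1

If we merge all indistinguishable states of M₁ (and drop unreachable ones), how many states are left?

8

P0 = {q0,q1,q2,q4,q5,q6,q7,q8,q9,q10} | {q3}.
Split {q0,q1,q2,q4,q5,q6,q7,q8,q9,q10} by δ(·,a) → {q0,q2,q4,q5,q6,q7,q8,q9,q10} and {q1}.
On input b, block {q0,q2,q4,q5,q6,q7,q8,q9,q10} splits into {q0,q2,q5,q6,q9,q10} and {q4,q7,q8}.
On input a, block {q0,q2,q5,q6,q9,q10} splits into {q0,q2,q6,q9,q10} and {q5}.
Refine {q0,q2,q6,q9,q10} on symbol b: members go to different blocks, giving {q2,q6,q9} and {q0,q10}.
Split {q4,q7,q8} by δ(·,a) → {q4,q7} and {q8}.
Split {q0,q10} by δ(·,a) → {q0} and {q10}.
No further refinement is possible. Final partition (8 blocks): {q2,q6,q9} | {q3} | {q1} | {q4,q7} | {q5} | {q0} | {q8} | {q10}.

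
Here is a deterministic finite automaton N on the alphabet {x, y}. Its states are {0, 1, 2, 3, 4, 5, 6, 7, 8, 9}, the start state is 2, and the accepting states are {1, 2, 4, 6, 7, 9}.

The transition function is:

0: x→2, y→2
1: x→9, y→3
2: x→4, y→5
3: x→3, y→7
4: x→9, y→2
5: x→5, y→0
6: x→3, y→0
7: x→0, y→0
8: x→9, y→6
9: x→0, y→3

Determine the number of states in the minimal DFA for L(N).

First remove the unreachable states {1,6,8}; 7 states remain.
Start with accepting vs non-accepting: {2,4,7,9} | {0,3,5}.
Split {2,4,7,9} by δ(·,x) → {2,4} and {7,9}.
Refine {2,4} on symbol x: members go to different blocks, giving {2} and {4}.
Refine {0,3,5} on symbol x: members go to different blocks, giving {3,5} and {0}.
On input y, block {3,5} splits into {3} and {5}.
On input y, block {7,9} splits into {7} and {9}.
Stable partition: {2} | {3} | {7} | {4} | {0} | {5} | {9} — 7 equivalence classes.

7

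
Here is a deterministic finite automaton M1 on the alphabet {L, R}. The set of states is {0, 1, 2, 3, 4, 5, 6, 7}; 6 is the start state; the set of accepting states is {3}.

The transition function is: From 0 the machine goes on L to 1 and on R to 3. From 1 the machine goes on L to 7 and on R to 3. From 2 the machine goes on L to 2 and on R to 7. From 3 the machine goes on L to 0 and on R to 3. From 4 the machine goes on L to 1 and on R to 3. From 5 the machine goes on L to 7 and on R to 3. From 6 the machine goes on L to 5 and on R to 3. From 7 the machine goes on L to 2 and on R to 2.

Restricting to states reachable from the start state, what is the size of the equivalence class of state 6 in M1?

Reachable states from the start: {0,1,2,3,5,6,7}. Unreachable: {4} — drop them.
Initial partition by acceptance: {3} | {0,1,2,5,6,7}.
Split {0,1,2,5,6,7} by δ(·,R) → {0,1,5,6} and {2,7}.
Split {0,1,5,6} by δ(·,L) → {0,6} and {1,5}.
No further refinement is possible. Final partition (4 blocks): {3} | {0,6} | {2,7} | {1,5}.
The equivalence class containing 6 is {0,6}, of size 2.

2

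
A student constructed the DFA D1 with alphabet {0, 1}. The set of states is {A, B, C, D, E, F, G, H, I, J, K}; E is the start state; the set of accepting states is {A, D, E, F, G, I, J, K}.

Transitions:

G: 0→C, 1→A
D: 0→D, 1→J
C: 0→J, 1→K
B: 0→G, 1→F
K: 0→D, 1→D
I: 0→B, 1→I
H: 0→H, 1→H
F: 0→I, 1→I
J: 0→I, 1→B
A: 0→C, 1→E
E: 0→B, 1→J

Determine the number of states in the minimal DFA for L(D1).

Reachable states from the start: {A,B,C,D,E,F,G,I,J,K}. Unreachable: {H} — drop them.
Initial partition by acceptance: {A,D,E,F,G,I,J,K} | {B,C}.
On input 0, block {A,D,E,F,G,I,J,K} splits into {A,E,G,I} and {D,F,J,K}.
Split {A,E,G,I} by δ(·,1) → {A,G,I} and {E}.
Refine {A,G,I} on symbol 1: members go to different blocks, giving {G,I} and {A}.
Refine {G,I} on symbol 1: members go to different blocks, giving {G} and {I}.
On input 0, block {B,C} splits into {B} and {C}.
Refine {D,F,J,K} on symbol 0: members go to different blocks, giving {D,K} and {F,J}.
On input 1, block {D,K} splits into {D} and {K}.
Split {F,J} by δ(·,1) → {F} and {J}.
No further refinement is possible. Final partition (10 blocks): {G} | {B} | {D} | {E} | {A} | {I} | {C} | {F} | {K} | {J}.

10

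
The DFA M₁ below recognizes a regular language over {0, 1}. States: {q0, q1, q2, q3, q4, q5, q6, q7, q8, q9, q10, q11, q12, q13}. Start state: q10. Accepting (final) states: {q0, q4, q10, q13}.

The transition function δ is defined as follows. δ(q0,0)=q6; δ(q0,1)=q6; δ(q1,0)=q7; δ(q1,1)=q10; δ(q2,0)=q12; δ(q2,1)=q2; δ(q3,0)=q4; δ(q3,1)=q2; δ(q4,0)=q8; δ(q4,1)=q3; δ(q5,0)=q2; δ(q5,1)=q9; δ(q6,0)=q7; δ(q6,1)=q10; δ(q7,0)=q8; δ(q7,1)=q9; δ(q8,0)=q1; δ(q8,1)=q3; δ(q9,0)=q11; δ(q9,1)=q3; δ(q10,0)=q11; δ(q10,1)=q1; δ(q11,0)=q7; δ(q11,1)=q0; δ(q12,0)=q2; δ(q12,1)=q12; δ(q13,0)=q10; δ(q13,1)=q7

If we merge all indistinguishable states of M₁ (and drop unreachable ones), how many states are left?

First remove the unreachable states {q5,q13}; 12 states remain.
Start with accepting vs non-accepting: {q0,q4,q10} | {q1,q2,q3,q6,q7,q8,q9,q11,q12}.
Refine {q1,q2,q3,q6,q7,q8,q9,q11,q12} on symbol 0: members go to different blocks, giving {q1,q2,q6,q7,q8,q9,q11,q12} and {q3}.
Refine {q0,q4,q10} on symbol 1: members go to different blocks, giving {q0,q10} and {q4}.
Refine {q1,q2,q6,q7,q8,q9,q11,q12} on symbol 1: members go to different blocks, giving {q1,q6,q11} and {q2,q7,q12} and {q8,q9}.
Split {q2,q7,q12} by δ(·,0) → {q2,q12} and {q7}.
No further refinement is possible. Final partition (7 blocks): {q0,q10} | {q1,q6,q11} | {q3} | {q4} | {q2,q12} | {q8,q9} | {q7}.

7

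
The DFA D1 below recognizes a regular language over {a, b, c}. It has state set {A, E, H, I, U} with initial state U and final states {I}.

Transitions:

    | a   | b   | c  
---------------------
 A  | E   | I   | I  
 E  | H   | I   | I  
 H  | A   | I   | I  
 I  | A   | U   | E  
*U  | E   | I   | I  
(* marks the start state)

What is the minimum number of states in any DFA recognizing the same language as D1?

2

All states are reachable from the start state.
P0 = {I} | {A,E,H,U}.
Stable partition: {I} | {A,E,H,U} — 2 equivalence classes.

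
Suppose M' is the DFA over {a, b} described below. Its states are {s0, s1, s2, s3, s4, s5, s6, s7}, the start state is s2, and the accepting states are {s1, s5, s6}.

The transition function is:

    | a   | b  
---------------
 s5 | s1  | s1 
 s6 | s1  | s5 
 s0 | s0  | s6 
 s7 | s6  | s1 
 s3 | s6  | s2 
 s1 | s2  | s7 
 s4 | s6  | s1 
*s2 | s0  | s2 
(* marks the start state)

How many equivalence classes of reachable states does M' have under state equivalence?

6

First remove the unreachable states {s3,s4}; 6 states remain.
Start with accepting vs non-accepting: {s1,s5,s6} | {s0,s2,s7}.
On input a, block {s1,s5,s6} splits into {s5,s6} and {s1}.
Split {s5,s6} by δ(·,b) → {s5} and {s6}.
Refine {s0,s2,s7} on symbol a: members go to different blocks, giving {s0,s2} and {s7}.
Split {s0,s2} by δ(·,b) → {s0} and {s2}.
Stable partition: {s5} | {s0} | {s1} | {s6} | {s7} | {s2} — 6 equivalence classes.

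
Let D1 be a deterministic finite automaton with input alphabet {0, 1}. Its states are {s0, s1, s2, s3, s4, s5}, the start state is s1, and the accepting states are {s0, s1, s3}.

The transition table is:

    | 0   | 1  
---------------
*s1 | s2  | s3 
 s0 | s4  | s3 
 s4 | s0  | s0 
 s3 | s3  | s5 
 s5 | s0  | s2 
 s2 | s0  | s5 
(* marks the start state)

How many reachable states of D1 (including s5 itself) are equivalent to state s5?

P0 = {s0,s1,s3} | {s2,s4,s5}.
Refine {s0,s1,s3} on symbol 0: members go to different blocks, giving {s0,s1} and {s3}.
Refine {s2,s4,s5} on symbol 1: members go to different blocks, giving {s2,s5} and {s4}.
Refine {s0,s1} on symbol 0: members go to different blocks, giving {s0} and {s1}.
Stable partition: {s0} | {s2,s5} | {s3} | {s4} | {s1} — 5 equivalence classes.
The equivalence class containing s5 is {s2,s5}, of size 2.

2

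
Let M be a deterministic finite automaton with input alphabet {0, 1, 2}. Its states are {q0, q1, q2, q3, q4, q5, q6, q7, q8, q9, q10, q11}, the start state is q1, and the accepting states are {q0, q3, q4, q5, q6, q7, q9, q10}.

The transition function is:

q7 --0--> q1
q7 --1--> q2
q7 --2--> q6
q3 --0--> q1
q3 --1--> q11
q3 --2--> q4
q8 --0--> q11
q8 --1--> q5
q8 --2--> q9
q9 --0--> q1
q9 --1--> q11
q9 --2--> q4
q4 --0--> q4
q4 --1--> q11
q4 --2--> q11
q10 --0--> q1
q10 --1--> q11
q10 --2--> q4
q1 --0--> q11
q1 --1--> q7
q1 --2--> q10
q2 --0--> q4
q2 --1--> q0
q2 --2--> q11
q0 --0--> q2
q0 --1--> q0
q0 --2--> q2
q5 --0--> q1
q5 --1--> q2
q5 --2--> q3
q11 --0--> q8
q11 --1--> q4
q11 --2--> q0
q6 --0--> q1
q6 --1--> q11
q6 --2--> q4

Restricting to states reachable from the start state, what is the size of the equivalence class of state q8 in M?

Every state is reachable, so we keep all 12.
Initial partition by acceptance: {q0,q3,q4,q5,q6,q7,q9,q10} | {q1,q2,q8,q11}.
On input 0, block {q0,q3,q4,q5,q6,q7,q9,q10} splits into {q0,q3,q5,q6,q7,q9,q10} and {q4}.
Split {q0,q3,q5,q6,q7,q9,q10} by δ(·,1) → {q3,q5,q6,q7,q9,q10} and {q0}.
On input 2, block {q3,q5,q6,q7,q9,q10} splits into {q3,q6,q9,q10} and {q5,q7}.
On input 0, block {q1,q2,q8,q11} splits into {q1,q8,q11} and {q2}.
On input 1, block {q1,q8,q11} splits into {q1,q8} and {q11}.
The partition is now stable with 7 blocks: {q3,q6,q9,q10} | {q1,q8} | {q4} | {q0} | {q5,q7} | {q2} | {q11}.
State q8 belongs to the block {q1,q8}, which has 2 states.

2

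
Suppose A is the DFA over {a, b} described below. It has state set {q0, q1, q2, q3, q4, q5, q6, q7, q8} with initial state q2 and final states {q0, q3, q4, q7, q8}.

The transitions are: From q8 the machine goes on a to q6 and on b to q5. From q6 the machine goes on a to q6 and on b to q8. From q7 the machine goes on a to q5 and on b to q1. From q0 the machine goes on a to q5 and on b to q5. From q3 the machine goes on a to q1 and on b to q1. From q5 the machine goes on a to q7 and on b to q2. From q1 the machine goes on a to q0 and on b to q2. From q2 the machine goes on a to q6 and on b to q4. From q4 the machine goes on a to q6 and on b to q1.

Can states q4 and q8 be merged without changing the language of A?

First remove the unreachable states {q3}; 8 states remain.
Initial partition by acceptance: {q0,q4,q7,q8} | {q1,q2,q5,q6}.
Split {q1,q2,q5,q6} by δ(·,a) → {q1,q5} and {q2,q6}.
Refine {q0,q4,q7,q8} on symbol a: members go to different blocks, giving {q0,q7} and {q4,q8}.
No further refinement is possible. Final partition (4 blocks): {q0,q7} | {q1,q5} | {q2,q6} | {q4,q8}.
q4 and q8 lie in the same block of the stable partition, so they are equivalent — no string distinguishes them.

Yes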